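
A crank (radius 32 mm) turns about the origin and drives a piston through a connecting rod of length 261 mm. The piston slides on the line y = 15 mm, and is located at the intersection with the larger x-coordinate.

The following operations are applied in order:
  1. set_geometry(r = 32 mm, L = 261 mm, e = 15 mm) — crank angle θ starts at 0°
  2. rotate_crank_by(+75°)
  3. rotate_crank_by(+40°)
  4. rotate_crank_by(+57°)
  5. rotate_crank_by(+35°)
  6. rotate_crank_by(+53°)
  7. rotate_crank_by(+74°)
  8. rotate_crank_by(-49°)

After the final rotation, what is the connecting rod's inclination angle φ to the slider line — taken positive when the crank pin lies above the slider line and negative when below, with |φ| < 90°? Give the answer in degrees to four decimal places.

set_geometry: r = 32 mm, L = 261 mm, e = 15 mm; θ ← 0°
rotate_crank_by(+75°): θ ← 0° +75° = 75°
rotate_crank_by(+40°): θ ← 75° +40° = 115°
rotate_crank_by(+57°): θ ← 115° +57° = 172°
rotate_crank_by(+35°): θ ← 172° +35° = 207°
rotate_crank_by(+53°): θ ← 207° +53° = 260°
rotate_crank_by(+74°): θ ← 260° +74° = 334°
rotate_crank_by(-49°): θ ← 334° -49° = 285°
crank pin P = (r cos θ, r sin θ) = (8.282209, -30.909626)
h = r sin θ − e = -30.909626 − 15 = -45.909626
sin φ = h / L = -45.909626 / 261 = -0.17589895
φ = arcsin(-0.17589895) = -10.130976°

-10.1310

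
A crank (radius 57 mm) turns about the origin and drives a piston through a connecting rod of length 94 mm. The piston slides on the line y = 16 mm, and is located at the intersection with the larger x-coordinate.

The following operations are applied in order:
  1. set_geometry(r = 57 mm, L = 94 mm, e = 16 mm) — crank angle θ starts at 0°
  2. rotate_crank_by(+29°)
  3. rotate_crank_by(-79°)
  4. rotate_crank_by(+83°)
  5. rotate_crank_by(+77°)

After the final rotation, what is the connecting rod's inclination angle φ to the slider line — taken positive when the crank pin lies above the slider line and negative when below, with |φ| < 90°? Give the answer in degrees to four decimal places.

23.5532

set_geometry: r = 57 mm, L = 94 mm, e = 16 mm; θ ← 0°
rotate_crank_by(+29°): θ ← 0° +29° = 29°
rotate_crank_by(-79°): θ ← 29° -79° = -50°
rotate_crank_by(+83°): θ ← -50° +83° = 33°
rotate_crank_by(+77°): θ ← 33° +77° = 110°
crank pin P = (r cos θ, r sin θ) = (-19.495148, 53.562479)
h = r sin θ − e = 53.562479 − 16 = 37.562479
sin φ = h / L = 37.562479 / 94 = 0.39960084
φ = arcsin(0.39960084) = 23.553228°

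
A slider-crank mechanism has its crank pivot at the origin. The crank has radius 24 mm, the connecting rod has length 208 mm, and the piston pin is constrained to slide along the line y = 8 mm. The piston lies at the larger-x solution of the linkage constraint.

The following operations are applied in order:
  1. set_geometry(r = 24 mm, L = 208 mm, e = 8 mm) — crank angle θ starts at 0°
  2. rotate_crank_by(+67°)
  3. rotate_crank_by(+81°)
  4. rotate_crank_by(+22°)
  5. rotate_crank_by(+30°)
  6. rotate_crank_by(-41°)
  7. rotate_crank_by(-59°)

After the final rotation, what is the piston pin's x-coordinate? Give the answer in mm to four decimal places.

set_geometry: r = 24 mm, L = 208 mm, e = 8 mm; θ ← 0°
rotate_crank_by(+67°): θ ← 0° +67° = 67°
rotate_crank_by(+81°): θ ← 67° +81° = 148°
rotate_crank_by(+22°): θ ← 148° +22° = 170°
rotate_crank_by(+30°): θ ← 170° +30° = 200°
rotate_crank_by(-41°): θ ← 200° -41° = 159°
rotate_crank_by(-59°): θ ← 159° -59° = 100°
crank pin P = (r cos θ, r sin θ) = (-4.167556, 23.635386)
h = r sin θ − e = 23.635386 − 8 = 15.635386
x = r cos θ + √(L² − h²) = -4.167556 + √(43264.0 − 244.4653) = -4.167556 + 207.411511 = 203.243954

203.2440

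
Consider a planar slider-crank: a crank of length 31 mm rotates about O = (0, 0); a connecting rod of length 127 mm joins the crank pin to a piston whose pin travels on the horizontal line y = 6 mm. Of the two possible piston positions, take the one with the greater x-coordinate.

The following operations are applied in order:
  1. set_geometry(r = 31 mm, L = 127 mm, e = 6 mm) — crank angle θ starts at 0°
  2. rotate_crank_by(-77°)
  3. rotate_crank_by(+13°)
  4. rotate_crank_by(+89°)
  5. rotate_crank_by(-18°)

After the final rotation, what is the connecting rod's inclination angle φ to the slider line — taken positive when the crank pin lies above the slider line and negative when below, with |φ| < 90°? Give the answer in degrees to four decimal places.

set_geometry: r = 31 mm, L = 127 mm, e = 6 mm; θ ← 0°
rotate_crank_by(-77°): θ ← 0° -77° = -77°
rotate_crank_by(+13°): θ ← -77° +13° = -64°
rotate_crank_by(+89°): θ ← -64° +89° = 25°
rotate_crank_by(-18°): θ ← 25° -18° = 7°
crank pin P = (r cos θ, r sin θ) = (30.768931, 3.777950)
h = r sin θ − e = 3.777950 − 6 = -2.222050
sin φ = h / L = -2.222050 / 127 = -0.01749646
φ = arcsin(-0.01749646) = -1.002524°

-1.0025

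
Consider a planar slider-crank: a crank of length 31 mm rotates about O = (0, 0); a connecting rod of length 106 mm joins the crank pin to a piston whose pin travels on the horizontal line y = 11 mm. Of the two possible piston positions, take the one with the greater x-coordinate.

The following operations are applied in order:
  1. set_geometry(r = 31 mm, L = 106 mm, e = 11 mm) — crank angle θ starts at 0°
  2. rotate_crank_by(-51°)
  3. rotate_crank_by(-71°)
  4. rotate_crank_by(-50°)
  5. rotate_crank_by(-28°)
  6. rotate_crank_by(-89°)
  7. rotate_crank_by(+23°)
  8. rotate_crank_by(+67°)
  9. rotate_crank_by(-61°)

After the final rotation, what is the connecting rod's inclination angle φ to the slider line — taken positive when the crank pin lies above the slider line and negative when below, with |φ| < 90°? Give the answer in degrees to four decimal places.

set_geometry: r = 31 mm, L = 106 mm, e = 11 mm; θ ← 0°
rotate_crank_by(-51°): θ ← 0° -51° = -51°
rotate_crank_by(-71°): θ ← -51° -71° = -122°
rotate_crank_by(-50°): θ ← -122° -50° = -172°
rotate_crank_by(-28°): θ ← -172° -28° = -200°
rotate_crank_by(-89°): θ ← -200° -89° = -289°
rotate_crank_by(+23°): θ ← -289° +23° = -266°
rotate_crank_by(+67°): θ ← -266° +67° = -199°
rotate_crank_by(-61°): θ ← -199° -61° = -260°
crank pin P = (r cos θ, r sin θ) = (-5.383094, 30.529040)
h = r sin θ − e = 30.529040 − 11 = 19.529040
sin φ = h / L = 19.529040 / 106 = 0.18423623
φ = arcsin(0.18423623) = 10.616606°

10.6166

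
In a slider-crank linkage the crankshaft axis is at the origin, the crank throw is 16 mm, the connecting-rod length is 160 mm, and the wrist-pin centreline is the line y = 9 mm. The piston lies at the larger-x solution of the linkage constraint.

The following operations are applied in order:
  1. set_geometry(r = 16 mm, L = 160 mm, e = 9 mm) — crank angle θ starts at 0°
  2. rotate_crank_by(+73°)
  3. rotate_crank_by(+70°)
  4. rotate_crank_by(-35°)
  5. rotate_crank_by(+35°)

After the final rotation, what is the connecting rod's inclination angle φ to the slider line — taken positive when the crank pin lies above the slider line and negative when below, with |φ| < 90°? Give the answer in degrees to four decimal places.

0.2253

set_geometry: r = 16 mm, L = 160 mm, e = 9 mm; θ ← 0°
rotate_crank_by(+73°): θ ← 0° +73° = 73°
rotate_crank_by(+70°): θ ← 73° +70° = 143°
rotate_crank_by(-35°): θ ← 143° -35° = 108°
rotate_crank_by(+35°): θ ← 108° +35° = 143°
crank pin P = (r cos θ, r sin θ) = (-12.778168, 9.629040)
h = r sin θ − e = 9.629040 − 9 = 0.629040
sin φ = h / L = 0.629040 / 160 = 0.00393150
φ = arcsin(0.00393150) = 0.225259°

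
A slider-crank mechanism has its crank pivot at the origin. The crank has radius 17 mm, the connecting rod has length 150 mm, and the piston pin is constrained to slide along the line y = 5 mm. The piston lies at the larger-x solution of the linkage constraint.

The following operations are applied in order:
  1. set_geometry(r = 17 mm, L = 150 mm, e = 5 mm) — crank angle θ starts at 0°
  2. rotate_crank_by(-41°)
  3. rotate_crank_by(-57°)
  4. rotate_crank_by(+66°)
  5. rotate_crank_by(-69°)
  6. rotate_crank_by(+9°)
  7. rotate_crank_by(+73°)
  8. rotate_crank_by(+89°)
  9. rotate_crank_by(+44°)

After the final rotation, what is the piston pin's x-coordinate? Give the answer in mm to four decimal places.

142.7154

set_geometry: r = 17 mm, L = 150 mm, e = 5 mm; θ ← 0°
rotate_crank_by(-41°): θ ← 0° -41° = -41°
rotate_crank_by(-57°): θ ← -41° -57° = -98°
rotate_crank_by(+66°): θ ← -98° +66° = -32°
rotate_crank_by(-69°): θ ← -32° -69° = -101°
rotate_crank_by(+9°): θ ← -101° +9° = -92°
rotate_crank_by(+73°): θ ← -92° +73° = -19°
rotate_crank_by(+89°): θ ← -19° +89° = 70°
rotate_crank_by(+44°): θ ← 70° +44° = 114°
crank pin P = (r cos θ, r sin θ) = (-6.914523, 15.530273)
h = r sin θ − e = 15.530273 − 5 = 10.530273
x = r cos θ + √(L² − h²) = -6.914523 + √(22500.0 − 110.8866) = -6.914523 + 149.629921 = 142.715398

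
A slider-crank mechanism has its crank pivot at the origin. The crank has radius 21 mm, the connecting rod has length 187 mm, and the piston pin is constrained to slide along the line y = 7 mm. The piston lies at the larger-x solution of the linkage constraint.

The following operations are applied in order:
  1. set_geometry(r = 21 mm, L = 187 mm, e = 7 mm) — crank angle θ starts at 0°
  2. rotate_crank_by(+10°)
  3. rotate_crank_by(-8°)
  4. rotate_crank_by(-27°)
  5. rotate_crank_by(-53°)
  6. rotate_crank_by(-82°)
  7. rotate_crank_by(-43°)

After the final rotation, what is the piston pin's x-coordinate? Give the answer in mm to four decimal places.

set_geometry: r = 21 mm, L = 187 mm, e = 7 mm; θ ← 0°
rotate_crank_by(+10°): θ ← 0° +10° = 10°
rotate_crank_by(-8°): θ ← 10° -8° = 2°
rotate_crank_by(-27°): θ ← 2° -27° = -25°
rotate_crank_by(-53°): θ ← -25° -53° = -78°
rotate_crank_by(-82°): θ ← -78° -82° = -160°
rotate_crank_by(-43°): θ ← -160° -43° = -203°
crank pin P = (r cos θ, r sin θ) = (-19.330602, 8.205354)
h = r sin θ − e = 8.205354 − 7 = 1.205354
x = r cos θ + √(L² − h²) = -19.330602 + √(34969.0 − 1.4529) = -19.330602 + 186.996115 = 167.665513

167.6655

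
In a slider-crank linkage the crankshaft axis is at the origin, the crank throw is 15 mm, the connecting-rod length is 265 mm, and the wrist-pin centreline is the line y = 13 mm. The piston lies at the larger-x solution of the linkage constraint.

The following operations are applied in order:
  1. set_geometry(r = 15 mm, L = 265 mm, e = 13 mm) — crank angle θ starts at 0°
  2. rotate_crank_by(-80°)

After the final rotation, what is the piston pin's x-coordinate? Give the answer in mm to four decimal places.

266.1454

set_geometry: r = 15 mm, L = 265 mm, e = 13 mm; θ ← 0°
rotate_crank_by(-80°): θ ← 0° -80° = -80°
crank pin P = (r cos θ, r sin θ) = (2.604723, -14.772116)
h = r sin θ − e = -14.772116 − 13 = -27.772116
x = r cos θ + √(L² − h²) = 2.604723 + √(70225.0 − 771.2904) = 2.604723 + 263.540717 = 266.145440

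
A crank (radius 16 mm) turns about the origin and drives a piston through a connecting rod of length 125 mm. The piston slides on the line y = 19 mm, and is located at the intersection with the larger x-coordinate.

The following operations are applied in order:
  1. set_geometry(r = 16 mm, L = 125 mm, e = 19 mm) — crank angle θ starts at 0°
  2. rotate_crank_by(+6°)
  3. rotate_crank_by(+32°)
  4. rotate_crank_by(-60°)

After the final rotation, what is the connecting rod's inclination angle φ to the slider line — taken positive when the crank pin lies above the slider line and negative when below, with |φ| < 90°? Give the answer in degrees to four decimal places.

-11.5340

set_geometry: r = 16 mm, L = 125 mm, e = 19 mm; θ ← 0°
rotate_crank_by(+6°): θ ← 0° +6° = 6°
rotate_crank_by(+32°): θ ← 6° +32° = 38°
rotate_crank_by(-60°): θ ← 38° -60° = -22°
crank pin P = (r cos θ, r sin θ) = (14.834942, -5.993705)
h = r sin θ − e = -5.993705 − 19 = -24.993705
sin φ = h / L = -24.993705 / 125 = -0.19994964
φ = arcsin(-0.19994964) = -11.534014°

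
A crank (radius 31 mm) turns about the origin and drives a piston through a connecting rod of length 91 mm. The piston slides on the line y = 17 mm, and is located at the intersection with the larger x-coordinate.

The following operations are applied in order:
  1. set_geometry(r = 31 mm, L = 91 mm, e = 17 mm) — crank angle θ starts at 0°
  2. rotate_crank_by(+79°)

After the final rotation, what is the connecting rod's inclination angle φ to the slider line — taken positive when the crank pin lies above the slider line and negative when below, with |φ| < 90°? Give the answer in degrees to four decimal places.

set_geometry: r = 31 mm, L = 91 mm, e = 17 mm; θ ← 0°
rotate_crank_by(+79°): θ ← 0° +79° = 79°
crank pin P = (r cos θ, r sin θ) = (5.915079, 30.430443)
h = r sin θ − e = 30.430443 − 17 = 13.430443
sin φ = h / L = 13.430443 / 91 = 0.14758728
φ = arcsin(0.14758728) = 8.487132°

8.4871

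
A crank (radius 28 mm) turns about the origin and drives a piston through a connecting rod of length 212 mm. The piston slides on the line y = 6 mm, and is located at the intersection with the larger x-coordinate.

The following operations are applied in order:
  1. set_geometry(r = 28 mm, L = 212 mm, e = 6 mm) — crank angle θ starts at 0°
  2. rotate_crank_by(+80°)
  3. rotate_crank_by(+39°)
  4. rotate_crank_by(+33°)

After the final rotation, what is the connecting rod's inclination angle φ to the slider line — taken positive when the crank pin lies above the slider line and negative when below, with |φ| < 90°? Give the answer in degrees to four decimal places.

1.9315

set_geometry: r = 28 mm, L = 212 mm, e = 6 mm; θ ← 0°
rotate_crank_by(+80°): θ ← 0° +80° = 80°
rotate_crank_by(+39°): θ ← 80° +39° = 119°
rotate_crank_by(+33°): θ ← 119° +33° = 152°
crank pin P = (r cos θ, r sin θ) = (-24.722533, 13.145204)
h = r sin θ − e = 13.145204 − 6 = 7.145204
sin φ = h / L = 7.145204 / 212 = 0.03370379
φ = arcsin(0.03370379) = 1.931451°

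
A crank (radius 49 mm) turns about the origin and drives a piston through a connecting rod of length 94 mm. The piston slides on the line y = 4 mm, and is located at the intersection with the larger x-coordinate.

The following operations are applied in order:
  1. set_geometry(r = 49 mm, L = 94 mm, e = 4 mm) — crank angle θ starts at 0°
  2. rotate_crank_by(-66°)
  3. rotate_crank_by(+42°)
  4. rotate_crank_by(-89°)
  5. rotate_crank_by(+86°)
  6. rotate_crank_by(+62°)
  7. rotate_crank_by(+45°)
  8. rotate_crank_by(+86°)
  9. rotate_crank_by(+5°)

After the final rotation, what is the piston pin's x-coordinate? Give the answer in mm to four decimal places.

set_geometry: r = 49 mm, L = 94 mm, e = 4 mm; θ ← 0°
rotate_crank_by(-66°): θ ← 0° -66° = -66°
rotate_crank_by(+42°): θ ← -66° +42° = -24°
rotate_crank_by(-89°): θ ← -24° -89° = -113°
rotate_crank_by(+86°): θ ← -113° +86° = -27°
rotate_crank_by(+62°): θ ← -27° +62° = 35°
rotate_crank_by(+45°): θ ← 35° +45° = 80°
rotate_crank_by(+86°): θ ← 80° +86° = 166°
rotate_crank_by(+5°): θ ← 166° +5° = 171°
crank pin P = (r cos θ, r sin θ) = (-48.396729, 7.665289)
h = r sin θ − e = 7.665289 − 4 = 3.665289
x = r cos θ + √(L² − h²) = -48.396729 + √(8836.0 − 13.4343) = -48.396729 + 93.928514 = 45.531785

45.5318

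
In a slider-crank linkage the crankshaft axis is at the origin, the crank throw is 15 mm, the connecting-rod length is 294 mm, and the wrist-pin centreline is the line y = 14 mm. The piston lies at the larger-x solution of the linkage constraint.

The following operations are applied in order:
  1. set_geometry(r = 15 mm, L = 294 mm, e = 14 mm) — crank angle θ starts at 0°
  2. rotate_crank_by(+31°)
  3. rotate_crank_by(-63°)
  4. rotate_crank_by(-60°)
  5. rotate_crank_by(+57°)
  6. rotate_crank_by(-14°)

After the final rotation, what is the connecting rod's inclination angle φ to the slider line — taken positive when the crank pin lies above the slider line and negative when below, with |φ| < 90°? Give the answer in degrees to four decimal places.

-4.9407

set_geometry: r = 15 mm, L = 294 mm, e = 14 mm; θ ← 0°
rotate_crank_by(+31°): θ ← 0° +31° = 31°
rotate_crank_by(-63°): θ ← 31° -63° = -32°
rotate_crank_by(-60°): θ ← -32° -60° = -92°
rotate_crank_by(+57°): θ ← -92° +57° = -35°
rotate_crank_by(-14°): θ ← -35° -14° = -49°
crank pin P = (r cos θ, r sin θ) = (9.840885, -11.320644)
h = r sin θ − e = -11.320644 − 14 = -25.320644
sin φ = h / L = -25.320644 / 294 = -0.08612464
φ = arcsin(-0.08612464) = -4.940699°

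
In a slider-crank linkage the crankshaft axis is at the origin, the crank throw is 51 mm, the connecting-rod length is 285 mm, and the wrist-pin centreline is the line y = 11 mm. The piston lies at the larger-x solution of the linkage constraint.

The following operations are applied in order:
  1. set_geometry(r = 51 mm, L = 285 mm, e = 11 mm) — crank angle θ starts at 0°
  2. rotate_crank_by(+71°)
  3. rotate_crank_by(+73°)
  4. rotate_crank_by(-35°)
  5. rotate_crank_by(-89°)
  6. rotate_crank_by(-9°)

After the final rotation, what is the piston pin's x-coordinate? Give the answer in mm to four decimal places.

set_geometry: r = 51 mm, L = 285 mm, e = 11 mm; θ ← 0°
rotate_crank_by(+71°): θ ← 0° +71° = 71°
rotate_crank_by(+73°): θ ← 71° +73° = 144°
rotate_crank_by(-35°): θ ← 144° -35° = 109°
rotate_crank_by(-89°): θ ← 109° -89° = 20°
rotate_crank_by(-9°): θ ← 20° -9° = 11°
crank pin P = (r cos θ, r sin θ) = (50.062986, 9.731259)
h = r sin θ − e = 9.731259 − 11 = -1.268741
x = r cos θ + √(L² − h²) = 50.062986 + √(81225.0 − 1.6097) = 50.062986 + 284.997176 = 335.060162

335.0602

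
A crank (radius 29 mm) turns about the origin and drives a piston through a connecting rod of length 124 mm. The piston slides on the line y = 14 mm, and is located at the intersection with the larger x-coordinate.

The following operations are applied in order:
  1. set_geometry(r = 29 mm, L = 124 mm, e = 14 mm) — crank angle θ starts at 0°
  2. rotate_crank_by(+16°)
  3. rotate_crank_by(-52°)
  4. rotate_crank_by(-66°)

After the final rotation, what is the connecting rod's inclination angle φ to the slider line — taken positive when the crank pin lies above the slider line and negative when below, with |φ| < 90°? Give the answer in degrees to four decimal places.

set_geometry: r = 29 mm, L = 124 mm, e = 14 mm; θ ← 0°
rotate_crank_by(+16°): θ ← 0° +16° = 16°
rotate_crank_by(-52°): θ ← 16° -52° = -36°
rotate_crank_by(-66°): θ ← -36° -66° = -102°
crank pin P = (r cos θ, r sin θ) = (-6.029439, -28.366280)
h = r sin θ − e = -28.366280 − 14 = -42.366280
sin φ = h / L = -42.366280 / 124 = -0.34166355
φ = arcsin(-0.34166355) = -19.978259°

-19.9783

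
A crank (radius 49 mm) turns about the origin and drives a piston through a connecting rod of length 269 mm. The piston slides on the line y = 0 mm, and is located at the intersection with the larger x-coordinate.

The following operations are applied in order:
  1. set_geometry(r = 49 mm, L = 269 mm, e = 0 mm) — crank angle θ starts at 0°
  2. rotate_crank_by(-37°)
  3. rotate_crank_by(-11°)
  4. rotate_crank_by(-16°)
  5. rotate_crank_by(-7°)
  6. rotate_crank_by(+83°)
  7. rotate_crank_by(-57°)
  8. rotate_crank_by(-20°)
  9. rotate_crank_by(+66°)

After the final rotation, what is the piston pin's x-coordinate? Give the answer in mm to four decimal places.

set_geometry: r = 49 mm, L = 269 mm, e = 0 mm; θ ← 0°
rotate_crank_by(-37°): θ ← 0° -37° = -37°
rotate_crank_by(-11°): θ ← -37° -11° = -48°
rotate_crank_by(-16°): θ ← -48° -16° = -64°
rotate_crank_by(-7°): θ ← -64° -7° = -71°
rotate_crank_by(+83°): θ ← -71° +83° = 12°
rotate_crank_by(-57°): θ ← 12° -57° = -45°
rotate_crank_by(-20°): θ ← -45° -20° = -65°
rotate_crank_by(+66°): θ ← -65° +66° = 1°
crank pin P = (r cos θ, r sin θ) = (48.992537, 0.855168)
h = r sin θ − e = 0.855168 − 0 = 0.855168
x = r cos θ + √(L² − h²) = 48.992537 + √(72361.0 − 0.7313) = 48.992537 + 268.998641 = 317.991178

317.9912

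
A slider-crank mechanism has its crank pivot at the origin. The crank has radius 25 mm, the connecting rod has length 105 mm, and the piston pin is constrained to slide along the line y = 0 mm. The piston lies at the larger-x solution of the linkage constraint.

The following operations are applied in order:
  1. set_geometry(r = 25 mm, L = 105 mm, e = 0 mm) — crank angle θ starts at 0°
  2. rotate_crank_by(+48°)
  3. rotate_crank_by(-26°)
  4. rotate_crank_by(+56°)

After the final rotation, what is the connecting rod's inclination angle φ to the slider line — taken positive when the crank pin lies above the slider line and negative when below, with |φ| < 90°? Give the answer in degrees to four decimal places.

13.4674

set_geometry: r = 25 mm, L = 105 mm, e = 0 mm; θ ← 0°
rotate_crank_by(+48°): θ ← 0° +48° = 48°
rotate_crank_by(-26°): θ ← 48° -26° = 22°
rotate_crank_by(+56°): θ ← 22° +56° = 78°
crank pin P = (r cos θ, r sin θ) = (5.197792, 24.453690)
h = r sin θ − e = 24.453690 − 0 = 24.453690
sin φ = h / L = 24.453690 / 105 = 0.23289229
φ = arcsin(0.23289229) = 13.467413°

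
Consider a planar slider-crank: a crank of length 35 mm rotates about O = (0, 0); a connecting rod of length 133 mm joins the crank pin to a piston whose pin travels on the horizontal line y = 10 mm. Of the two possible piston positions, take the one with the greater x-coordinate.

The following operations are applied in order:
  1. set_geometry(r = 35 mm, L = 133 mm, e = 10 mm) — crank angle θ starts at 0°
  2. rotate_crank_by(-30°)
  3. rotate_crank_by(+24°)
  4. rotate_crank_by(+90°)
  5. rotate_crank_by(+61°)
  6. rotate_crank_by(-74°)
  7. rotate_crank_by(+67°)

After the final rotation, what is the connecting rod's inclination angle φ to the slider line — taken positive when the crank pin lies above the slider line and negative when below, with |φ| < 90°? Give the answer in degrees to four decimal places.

5.7909

set_geometry: r = 35 mm, L = 133 mm, e = 10 mm; θ ← 0°
rotate_crank_by(-30°): θ ← 0° -30° = -30°
rotate_crank_by(+24°): θ ← -30° +24° = -6°
rotate_crank_by(+90°): θ ← -6° +90° = 84°
rotate_crank_by(+61°): θ ← 84° +61° = 145°
rotate_crank_by(-74°): θ ← 145° -74° = 71°
rotate_crank_by(+67°): θ ← 71° +67° = 138°
crank pin P = (r cos θ, r sin θ) = (-26.010069, 23.419571)
h = r sin θ − e = 23.419571 − 10 = 13.419571
sin φ = h / L = 13.419571 / 133 = 0.10089903
φ = arcsin(0.10089903) = 5.790943°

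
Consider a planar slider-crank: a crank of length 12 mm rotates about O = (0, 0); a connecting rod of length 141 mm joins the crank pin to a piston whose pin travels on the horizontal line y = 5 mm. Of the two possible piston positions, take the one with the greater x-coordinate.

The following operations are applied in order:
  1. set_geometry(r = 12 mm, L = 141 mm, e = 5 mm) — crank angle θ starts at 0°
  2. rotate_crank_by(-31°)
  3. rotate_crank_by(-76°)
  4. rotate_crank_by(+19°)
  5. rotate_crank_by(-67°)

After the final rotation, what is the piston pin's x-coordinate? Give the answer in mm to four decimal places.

set_geometry: r = 12 mm, L = 141 mm, e = 5 mm; θ ← 0°
rotate_crank_by(-31°): θ ← 0° -31° = -31°
rotate_crank_by(-76°): θ ← -31° -76° = -107°
rotate_crank_by(+19°): θ ← -107° +19° = -88°
rotate_crank_by(-67°): θ ← -88° -67° = -155°
crank pin P = (r cos θ, r sin θ) = (-10.875693, -5.071419)
h = r sin θ − e = -5.071419 − 5 = -10.071419
x = r cos θ + √(L² − h²) = -10.875693 + √(19881.0 − 101.4335) = -10.875693 + 140.639847 = 129.764153

129.7642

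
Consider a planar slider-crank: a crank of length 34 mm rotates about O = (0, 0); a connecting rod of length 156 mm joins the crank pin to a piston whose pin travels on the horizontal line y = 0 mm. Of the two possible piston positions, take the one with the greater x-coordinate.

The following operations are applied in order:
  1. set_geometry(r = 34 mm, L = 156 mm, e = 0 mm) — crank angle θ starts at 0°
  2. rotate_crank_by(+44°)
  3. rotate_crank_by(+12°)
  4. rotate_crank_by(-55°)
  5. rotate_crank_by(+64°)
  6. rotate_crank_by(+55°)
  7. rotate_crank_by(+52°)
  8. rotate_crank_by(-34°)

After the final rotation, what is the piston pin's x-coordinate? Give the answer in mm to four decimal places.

set_geometry: r = 34 mm, L = 156 mm, e = 0 mm; θ ← 0°
rotate_crank_by(+44°): θ ← 0° +44° = 44°
rotate_crank_by(+12°): θ ← 44° +12° = 56°
rotate_crank_by(-55°): θ ← 56° -55° = 1°
rotate_crank_by(+64°): θ ← 1° +64° = 65°
rotate_crank_by(+55°): θ ← 65° +55° = 120°
rotate_crank_by(+52°): θ ← 120° +52° = 172°
rotate_crank_by(-34°): θ ← 172° -34° = 138°
crank pin P = (r cos θ, r sin θ) = (-25.266924, 22.750441)
h = r sin θ − e = 22.750441 − 0 = 22.750441
x = r cos θ + √(L² − h²) = -25.266924 + √(24336.0 − 517.5825) = -25.266924 + 154.332166 = 129.065242

129.0652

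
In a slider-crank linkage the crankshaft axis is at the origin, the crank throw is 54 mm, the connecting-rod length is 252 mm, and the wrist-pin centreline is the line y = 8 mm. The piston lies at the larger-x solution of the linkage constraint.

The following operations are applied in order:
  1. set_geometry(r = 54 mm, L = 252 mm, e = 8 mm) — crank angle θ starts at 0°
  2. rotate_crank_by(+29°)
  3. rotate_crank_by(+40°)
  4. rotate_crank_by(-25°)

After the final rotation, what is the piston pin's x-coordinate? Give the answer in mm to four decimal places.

set_geometry: r = 54 mm, L = 252 mm, e = 8 mm; θ ← 0°
rotate_crank_by(+29°): θ ← 0° +29° = 29°
rotate_crank_by(+40°): θ ← 29° +40° = 69°
rotate_crank_by(-25°): θ ← 69° -25° = 44°
crank pin P = (r cos θ, r sin θ) = (38.844349, 37.511552)
h = r sin θ − e = 37.511552 − 8 = 29.511552
x = r cos θ + √(L² − h²) = 38.844349 + √(63504.0 − 870.9317) = 38.844349 + 250.265995 = 289.110344

289.1103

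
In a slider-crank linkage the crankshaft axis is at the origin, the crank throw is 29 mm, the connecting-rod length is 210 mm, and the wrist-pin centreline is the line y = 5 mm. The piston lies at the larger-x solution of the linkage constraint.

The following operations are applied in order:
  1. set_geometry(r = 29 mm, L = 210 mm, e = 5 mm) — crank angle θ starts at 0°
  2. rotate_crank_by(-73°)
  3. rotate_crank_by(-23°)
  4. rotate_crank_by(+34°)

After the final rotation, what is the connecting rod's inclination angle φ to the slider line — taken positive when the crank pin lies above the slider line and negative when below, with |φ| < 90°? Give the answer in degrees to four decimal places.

set_geometry: r = 29 mm, L = 210 mm, e = 5 mm; θ ← 0°
rotate_crank_by(-73°): θ ← 0° -73° = -73°
rotate_crank_by(-23°): θ ← -73° -23° = -96°
rotate_crank_by(+34°): θ ← -96° +34° = -62°
crank pin P = (r cos θ, r sin θ) = (13.614675, -25.605480)
h = r sin θ − e = -25.605480 − 5 = -30.605480
sin φ = h / L = -30.605480 / 210 = -0.14574038
φ = arcsin(-0.14574038) = -8.380155°

-8.3802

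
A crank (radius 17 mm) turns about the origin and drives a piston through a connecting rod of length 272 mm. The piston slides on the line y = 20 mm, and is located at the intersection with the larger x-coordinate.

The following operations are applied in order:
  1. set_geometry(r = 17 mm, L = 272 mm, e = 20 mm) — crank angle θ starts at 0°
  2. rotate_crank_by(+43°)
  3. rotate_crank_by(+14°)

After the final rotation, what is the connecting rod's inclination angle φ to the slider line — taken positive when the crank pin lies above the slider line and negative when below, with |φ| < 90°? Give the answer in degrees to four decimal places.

-1.2097

set_geometry: r = 17 mm, L = 272 mm, e = 20 mm; θ ← 0°
rotate_crank_by(+43°): θ ← 0° +43° = 43°
rotate_crank_by(+14°): θ ← 43° +14° = 57°
crank pin P = (r cos θ, r sin θ) = (9.258864, 14.257400)
h = r sin θ − e = 14.257400 − 20 = -5.742600
sin φ = h / L = -5.742600 / 272 = -0.02111250
φ = arcsin(-0.02111250) = -1.209747°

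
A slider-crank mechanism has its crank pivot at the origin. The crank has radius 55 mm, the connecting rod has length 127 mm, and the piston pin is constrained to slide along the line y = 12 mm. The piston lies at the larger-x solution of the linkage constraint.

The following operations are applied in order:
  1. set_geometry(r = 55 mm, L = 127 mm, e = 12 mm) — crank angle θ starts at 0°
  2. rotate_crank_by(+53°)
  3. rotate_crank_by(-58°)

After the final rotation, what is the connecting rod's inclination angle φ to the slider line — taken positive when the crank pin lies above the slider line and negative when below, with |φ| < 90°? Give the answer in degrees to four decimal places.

-7.5986

set_geometry: r = 55 mm, L = 127 mm, e = 12 mm; θ ← 0°
rotate_crank_by(+53°): θ ← 0° +53° = 53°
rotate_crank_by(-58°): θ ← 53° -58° = -5°
crank pin P = (r cos θ, r sin θ) = (54.790708, -4.793566)
h = r sin θ − e = -4.793566 − 12 = -16.793566
sin φ = h / L = -16.793566 / 127 = -0.13223280
φ = arcsin(-0.13223280) = -7.598637°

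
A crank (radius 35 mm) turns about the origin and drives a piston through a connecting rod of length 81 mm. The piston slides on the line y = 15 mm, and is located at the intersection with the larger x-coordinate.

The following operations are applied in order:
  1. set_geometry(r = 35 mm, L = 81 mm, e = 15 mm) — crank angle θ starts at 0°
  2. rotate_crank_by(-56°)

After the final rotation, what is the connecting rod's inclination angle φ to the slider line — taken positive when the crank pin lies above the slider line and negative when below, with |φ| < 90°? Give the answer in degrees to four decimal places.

-32.9162

set_geometry: r = 35 mm, L = 81 mm, e = 15 mm; θ ← 0°
rotate_crank_by(-56°): θ ← 0° -56° = -56°
crank pin P = (r cos θ, r sin θ) = (19.571752, -29.016315)
h = r sin θ − e = -29.016315 − 15 = -44.016315
sin φ = h / L = -44.016315 / 81 = -0.54341130
φ = arcsin(-0.54341130) = -32.916164°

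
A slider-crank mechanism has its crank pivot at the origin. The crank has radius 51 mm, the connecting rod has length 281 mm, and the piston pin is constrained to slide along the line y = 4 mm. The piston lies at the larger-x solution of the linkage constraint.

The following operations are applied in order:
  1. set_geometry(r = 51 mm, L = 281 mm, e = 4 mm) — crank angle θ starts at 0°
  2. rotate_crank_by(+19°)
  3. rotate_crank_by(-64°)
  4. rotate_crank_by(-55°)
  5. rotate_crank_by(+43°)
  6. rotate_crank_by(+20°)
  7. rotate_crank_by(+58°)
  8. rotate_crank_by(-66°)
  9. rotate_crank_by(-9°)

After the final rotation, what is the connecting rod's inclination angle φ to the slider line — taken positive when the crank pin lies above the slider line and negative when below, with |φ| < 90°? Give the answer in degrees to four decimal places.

set_geometry: r = 51 mm, L = 281 mm, e = 4 mm; θ ← 0°
rotate_crank_by(+19°): θ ← 0° +19° = 19°
rotate_crank_by(-64°): θ ← 19° -64° = -45°
rotate_crank_by(-55°): θ ← -45° -55° = -100°
rotate_crank_by(+43°): θ ← -100° +43° = -57°
rotate_crank_by(+20°): θ ← -57° +20° = -37°
rotate_crank_by(+58°): θ ← -37° +58° = 21°
rotate_crank_by(-66°): θ ← 21° -66° = -45°
rotate_crank_by(-9°): θ ← -45° -9° = -54°
crank pin P = (r cos θ, r sin θ) = (29.977048, -41.259867)
h = r sin θ − e = -41.259867 − 4 = -45.259867
sin φ = h / L = -45.259867 / 281 = -0.16106714
φ = arcsin(-0.16106714) = -9.268842°

-9.2688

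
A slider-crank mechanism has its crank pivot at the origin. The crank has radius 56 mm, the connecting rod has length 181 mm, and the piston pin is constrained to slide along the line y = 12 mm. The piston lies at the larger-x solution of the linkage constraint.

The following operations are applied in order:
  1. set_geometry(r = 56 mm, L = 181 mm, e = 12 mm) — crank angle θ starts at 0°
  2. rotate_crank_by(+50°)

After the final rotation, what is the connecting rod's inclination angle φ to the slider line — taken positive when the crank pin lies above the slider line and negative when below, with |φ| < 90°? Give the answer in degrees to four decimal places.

9.8291

set_geometry: r = 56 mm, L = 181 mm, e = 12 mm; θ ← 0°
rotate_crank_by(+50°): θ ← 0° +50° = 50°
crank pin P = (r cos θ, r sin θ) = (35.996106, 42.898489)
h = r sin θ − e = 42.898489 − 12 = 30.898489
sin φ = h / L = 30.898489 / 181 = 0.17070988
φ = arcsin(0.17070988) = 9.829096°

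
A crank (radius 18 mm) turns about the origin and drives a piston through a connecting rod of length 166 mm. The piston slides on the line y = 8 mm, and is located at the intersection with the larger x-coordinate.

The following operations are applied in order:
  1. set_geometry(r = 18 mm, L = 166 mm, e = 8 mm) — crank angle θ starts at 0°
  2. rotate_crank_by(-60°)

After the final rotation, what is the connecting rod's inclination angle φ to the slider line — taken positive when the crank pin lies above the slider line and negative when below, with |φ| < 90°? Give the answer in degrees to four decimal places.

-8.1693

set_geometry: r = 18 mm, L = 166 mm, e = 8 mm; θ ← 0°
rotate_crank_by(-60°): θ ← 0° -60° = -60°
crank pin P = (r cos θ, r sin θ) = (9.000000, -15.588457)
h = r sin θ − e = -15.588457 − 8 = -23.588457
sin φ = h / L = -23.588457 / 166 = -0.14209914
φ = arcsin(-0.14209914) = -8.169333°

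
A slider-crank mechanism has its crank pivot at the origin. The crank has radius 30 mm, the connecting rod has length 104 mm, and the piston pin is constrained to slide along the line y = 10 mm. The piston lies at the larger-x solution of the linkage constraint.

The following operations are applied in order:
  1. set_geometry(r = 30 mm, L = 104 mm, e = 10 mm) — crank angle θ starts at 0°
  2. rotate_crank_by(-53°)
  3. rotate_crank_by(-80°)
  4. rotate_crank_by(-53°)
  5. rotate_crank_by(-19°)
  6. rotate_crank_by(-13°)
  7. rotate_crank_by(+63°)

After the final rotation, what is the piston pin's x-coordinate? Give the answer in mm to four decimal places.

74.3080

set_geometry: r = 30 mm, L = 104 mm, e = 10 mm; θ ← 0°
rotate_crank_by(-53°): θ ← 0° -53° = -53°
rotate_crank_by(-80°): θ ← -53° -80° = -133°
rotate_crank_by(-53°): θ ← -133° -53° = -186°
rotate_crank_by(-19°): θ ← -186° -19° = -205°
rotate_crank_by(-13°): θ ← -205° -13° = -218°
rotate_crank_by(+63°): θ ← -218° +63° = -155°
crank pin P = (r cos θ, r sin θ) = (-27.189234, -12.678548)
h = r sin θ − e = -12.678548 − 10 = -22.678548
x = r cos θ + √(L² − h²) = -27.189234 + √(10816.0 − 514.3165) = -27.189234 + 101.497209 = 74.307976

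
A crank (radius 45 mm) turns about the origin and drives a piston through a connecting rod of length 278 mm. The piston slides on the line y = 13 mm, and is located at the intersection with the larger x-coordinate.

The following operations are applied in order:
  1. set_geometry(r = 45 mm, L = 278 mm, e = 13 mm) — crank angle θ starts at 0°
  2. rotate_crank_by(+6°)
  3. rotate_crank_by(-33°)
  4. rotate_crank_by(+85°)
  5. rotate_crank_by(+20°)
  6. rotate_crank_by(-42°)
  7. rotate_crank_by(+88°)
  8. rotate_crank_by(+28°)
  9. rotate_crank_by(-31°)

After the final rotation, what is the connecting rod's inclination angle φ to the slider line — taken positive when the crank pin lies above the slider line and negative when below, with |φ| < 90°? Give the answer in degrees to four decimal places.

set_geometry: r = 45 mm, L = 278 mm, e = 13 mm; θ ← 0°
rotate_crank_by(+6°): θ ← 0° +6° = 6°
rotate_crank_by(-33°): θ ← 6° -33° = -27°
rotate_crank_by(+85°): θ ← -27° +85° = 58°
rotate_crank_by(+20°): θ ← 58° +20° = 78°
rotate_crank_by(-42°): θ ← 78° -42° = 36°
rotate_crank_by(+88°): θ ← 36° +88° = 124°
rotate_crank_by(+28°): θ ← 124° +28° = 152°
rotate_crank_by(-31°): θ ← 152° -31° = 121°
crank pin P = (r cos θ, r sin θ) = (-23.176713, 38.572529)
h = r sin θ − e = 38.572529 − 13 = 25.572529
sin φ = h / L = 25.572529 / 278 = 0.09198751
φ = arcsin(0.09198751) = 5.277958°

5.2780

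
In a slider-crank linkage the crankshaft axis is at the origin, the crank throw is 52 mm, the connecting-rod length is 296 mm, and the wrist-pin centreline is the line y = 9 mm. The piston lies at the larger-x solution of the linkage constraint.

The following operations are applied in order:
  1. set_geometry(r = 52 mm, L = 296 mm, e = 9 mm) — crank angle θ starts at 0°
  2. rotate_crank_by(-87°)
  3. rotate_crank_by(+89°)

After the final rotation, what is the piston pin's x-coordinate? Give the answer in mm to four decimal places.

347.8811

set_geometry: r = 52 mm, L = 296 mm, e = 9 mm; θ ← 0°
rotate_crank_by(-87°): θ ← 0° -87° = -87°
rotate_crank_by(+89°): θ ← -87° +89° = 2°
crank pin P = (r cos θ, r sin θ) = (51.968323, 1.814774)
h = r sin θ − e = 1.814774 − 9 = -7.185226
x = r cos θ + √(L² − h²) = 51.968323 + √(87616.0 − 51.6275) = 51.968323 + 295.912779 = 347.881102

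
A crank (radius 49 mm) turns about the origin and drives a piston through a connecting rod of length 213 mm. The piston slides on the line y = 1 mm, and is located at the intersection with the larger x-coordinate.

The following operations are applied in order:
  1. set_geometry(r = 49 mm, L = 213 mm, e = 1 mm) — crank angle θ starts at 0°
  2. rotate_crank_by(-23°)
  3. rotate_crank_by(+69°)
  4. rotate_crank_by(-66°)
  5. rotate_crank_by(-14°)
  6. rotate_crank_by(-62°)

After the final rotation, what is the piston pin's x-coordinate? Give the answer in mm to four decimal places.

201.9910

set_geometry: r = 49 mm, L = 213 mm, e = 1 mm; θ ← 0°
rotate_crank_by(-23°): θ ← 0° -23° = -23°
rotate_crank_by(+69°): θ ← -23° +69° = 46°
rotate_crank_by(-66°): θ ← 46° -66° = -20°
rotate_crank_by(-14°): θ ← -20° -14° = -34°
rotate_crank_by(-62°): θ ← -34° -62° = -96°
crank pin P = (r cos θ, r sin θ) = (-5.121895, -48.731573)
h = r sin θ − e = -48.731573 − 1 = -49.731573
x = r cos θ + √(L² − h²) = -5.121895 + √(45369.0 − 2473.2293) = -5.121895 + 207.112942 = 201.991047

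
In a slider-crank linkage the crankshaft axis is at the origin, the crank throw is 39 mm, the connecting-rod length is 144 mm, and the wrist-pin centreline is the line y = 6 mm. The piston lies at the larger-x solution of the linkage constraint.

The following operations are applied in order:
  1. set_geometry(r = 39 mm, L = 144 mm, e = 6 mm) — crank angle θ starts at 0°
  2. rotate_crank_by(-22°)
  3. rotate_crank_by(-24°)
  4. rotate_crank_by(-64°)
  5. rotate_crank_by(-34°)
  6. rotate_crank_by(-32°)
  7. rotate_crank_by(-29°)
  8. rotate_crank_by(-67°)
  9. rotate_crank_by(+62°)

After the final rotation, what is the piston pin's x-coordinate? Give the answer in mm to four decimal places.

109.5908

set_geometry: r = 39 mm, L = 144 mm, e = 6 mm; θ ← 0°
rotate_crank_by(-22°): θ ← 0° -22° = -22°
rotate_crank_by(-24°): θ ← -22° -24° = -46°
rotate_crank_by(-64°): θ ← -46° -64° = -110°
rotate_crank_by(-34°): θ ← -110° -34° = -144°
rotate_crank_by(-32°): θ ← -144° -32° = -176°
rotate_crank_by(-29°): θ ← -176° -29° = -205°
rotate_crank_by(-67°): θ ← -205° -67° = -272°
rotate_crank_by(+62°): θ ← -272° +62° = -210°
crank pin P = (r cos θ, r sin θ) = (-33.774991, 19.500000)
h = r sin θ − e = 19.500000 − 6 = 13.500000
x = r cos θ + √(L² − h²) = -33.774991 + √(20736.0 − 182.2500) = -33.774991 + 143.365791 = 109.590800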